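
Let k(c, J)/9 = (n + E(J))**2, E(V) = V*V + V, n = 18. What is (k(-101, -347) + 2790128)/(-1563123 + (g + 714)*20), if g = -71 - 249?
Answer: -129775647728/1555243 ≈ -83444.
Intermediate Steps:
E(V) = V + V**2 (E(V) = V**2 + V = V + V**2)
k(c, J) = 9*(18 + J*(1 + J))**2
g = -320
(k(-101, -347) + 2790128)/(-1563123 + (g + 714)*20) = (9*(18 - 347*(1 - 347))**2 + 2790128)/(-1563123 + (-320 + 714)*20) = (9*(18 - 347*(-346))**2 + 2790128)/(-1563123 + 394*20) = (9*(18 + 120062)**2 + 2790128)/(-1563123 + 7880) = (9*120080**2 + 2790128)/(-1555243) = (9*14419206400 + 2790128)*(-1/1555243) = (129772857600 + 2790128)*(-1/1555243) = 129775647728*(-1/1555243) = -129775647728/1555243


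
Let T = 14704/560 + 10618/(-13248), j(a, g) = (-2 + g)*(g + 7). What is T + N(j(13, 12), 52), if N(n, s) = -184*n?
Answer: -8099224759/231840 ≈ -34935.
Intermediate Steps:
j(a, g) = (-2 + g)*(7 + g)
T = 5901641/231840 (T = 14704*(1/560) + 10618*(-1/13248) = 919/35 - 5309/6624 = 5901641/231840 ≈ 25.456)
T + N(j(13, 12), 52) = 5901641/231840 - 184*(-14 + 12² + 5*12) = 5901641/231840 - 184*(-14 + 144 + 60) = 5901641/231840 - 184*190 = 5901641/231840 - 34960 = -8099224759/231840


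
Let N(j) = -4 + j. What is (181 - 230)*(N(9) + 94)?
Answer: -4851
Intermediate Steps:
(181 - 230)*(N(9) + 94) = (181 - 230)*((-4 + 9) + 94) = -49*(5 + 94) = -49*99 = -4851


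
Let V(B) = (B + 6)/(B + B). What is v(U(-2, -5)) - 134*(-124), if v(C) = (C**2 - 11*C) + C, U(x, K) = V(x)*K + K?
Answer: 16616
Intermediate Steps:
V(B) = (6 + B)/(2*B) (V(B) = (6 + B)/((2*B)) = (6 + B)*(1/(2*B)) = (6 + B)/(2*B))
U(x, K) = K + K*(6 + x)/(2*x) (U(x, K) = ((6 + x)/(2*x))*K + K = K*(6 + x)/(2*x) + K = K + K*(6 + x)/(2*x))
v(C) = C**2 - 10*C
v(U(-2, -5)) - 134*(-124) = ((3/2)*(-5)*(2 - 2)/(-2))*(-10 + (3/2)*(-5)*(2 - 2)/(-2)) - 134*(-124) = ((3/2)*(-5)*(-1/2)*0)*(-10 + (3/2)*(-5)*(-1/2)*0) + 16616 = 0*(-10 + 0) + 16616 = 0*(-10) + 16616 = 0 + 16616 = 16616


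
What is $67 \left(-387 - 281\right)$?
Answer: $-44756$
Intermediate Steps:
$67 \left(-387 - 281\right) = 67 \left(-668\right) = -44756$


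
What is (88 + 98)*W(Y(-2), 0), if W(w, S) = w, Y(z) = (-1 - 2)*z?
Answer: 1116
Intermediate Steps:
Y(z) = -3*z
(88 + 98)*W(Y(-2), 0) = (88 + 98)*(-3*(-2)) = 186*6 = 1116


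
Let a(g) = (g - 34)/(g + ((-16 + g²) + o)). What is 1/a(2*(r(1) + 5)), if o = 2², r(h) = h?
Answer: -72/11 ≈ -6.5455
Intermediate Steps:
o = 4
a(g) = (-34 + g)/(-12 + g + g²) (a(g) = (g - 34)/(g + ((-16 + g²) + 4)) = (-34 + g)/(g + (-12 + g²)) = (-34 + g)/(-12 + g + g²))
1/a(2*(r(1) + 5)) = 1/((-34 + 2*(1 + 5))/(-12 + 2*(1 + 5) + (2*(1 + 5))²)) = 1/((-34 + 2*6)/(-12 + 2*6 + (2*6)²)) = 1/((-34 + 12)/(-12 + 12 + 12²)) = 1/(-22/(-12 + 12 + 144)) = 1/(-22/144) = 1/((1/144)*(-22)) = 1/(-11/72) = -72/11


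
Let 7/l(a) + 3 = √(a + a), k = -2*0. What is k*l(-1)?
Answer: 0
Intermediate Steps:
k = 0
l(a) = 7/(-3 + √2*√a) (l(a) = 7/(-3 + √(a + a)) = 7/(-3 + √(2*a)) = 7/(-3 + √2*√a))
k*l(-1) = 0*(7/(-3 + √2*√(-1))) = 0*(7/(-3 + √2*I)) = 0*(7/(-3 + I*√2)) = 0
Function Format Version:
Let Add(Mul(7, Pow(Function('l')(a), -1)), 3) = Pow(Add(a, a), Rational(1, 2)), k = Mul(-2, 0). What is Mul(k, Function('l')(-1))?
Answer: 0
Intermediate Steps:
k = 0
Function('l')(a) = Mul(7, Pow(Add(-3, Mul(Pow(2, Rational(1, 2)), Pow(a, Rational(1, 2)))), -1)) (Function('l')(a) = Mul(7, Pow(Add(-3, Pow(Add(a, a), Rational(1, 2))), -1)) = Mul(7, Pow(Add(-3, Pow(Mul(2, a), Rational(1, 2))), -1)) = Mul(7, Pow(Add(-3, Mul(Pow(2, Rational(1, 2)), Pow(a, Rational(1, 2)))), -1)))
Mul(k, Function('l')(-1)) = Mul(0, Mul(7, Pow(Add(-3, Mul(Pow(2, Rational(1, 2)), Pow(-1, Rational(1, 2)))), -1))) = Mul(0, Mul(7, Pow(Add(-3, Mul(Pow(2, Rational(1, 2)), I)), -1))) = Mul(0, Mul(7, Pow(Add(-3, Mul(I, Pow(2, Rational(1, 2)))), -1))) = 0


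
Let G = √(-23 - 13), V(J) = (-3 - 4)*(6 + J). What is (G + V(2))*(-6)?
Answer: 336 - 36*I ≈ 336.0 - 36.0*I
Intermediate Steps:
V(J) = -42 - 7*J (V(J) = -7*(6 + J) = -42 - 7*J)
G = 6*I (G = √(-36) = 6*I ≈ 6.0*I)
(G + V(2))*(-6) = (6*I + (-42 - 7*2))*(-6) = (6*I + (-42 - 14))*(-6) = (6*I - 56)*(-6) = (-56 + 6*I)*(-6) = 336 - 36*I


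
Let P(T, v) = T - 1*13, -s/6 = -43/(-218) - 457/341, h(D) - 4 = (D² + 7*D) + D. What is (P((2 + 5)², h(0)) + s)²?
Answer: 2537562978729/1381534561 ≈ 1836.8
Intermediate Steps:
h(D) = 4 + D² + 8*D (h(D) = 4 + ((D² + 7*D) + D) = 4 + (D² + 8*D) = 4 + D² + 8*D)
s = 254889/37169 (s = -6*(-43/(-218) - 457/341) = -6*(-43*(-1/218) - 457*1/341) = -6*(43/218 - 457/341) = -6*(-84963/74338) = 254889/37169 ≈ 6.8576)
P(T, v) = -13 + T (P(T, v) = T - 13 = -13 + T)
(P((2 + 5)², h(0)) + s)² = ((-13 + (2 + 5)²) + 254889/37169)² = ((-13 + 7²) + 254889/37169)² = ((-13 + 49) + 254889/37169)² = (36 + 254889/37169)² = (1592973/37169)² = 2537562978729/1381534561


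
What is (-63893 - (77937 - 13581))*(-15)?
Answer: 1923735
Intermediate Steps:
(-63893 - (77937 - 13581))*(-15) = (-63893 - 1*64356)*(-15) = (-63893 - 64356)*(-15) = -128249*(-15) = 1923735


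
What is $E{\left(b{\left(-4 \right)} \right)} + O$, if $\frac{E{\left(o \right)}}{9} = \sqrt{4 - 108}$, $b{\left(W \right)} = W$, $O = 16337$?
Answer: $16337 + 18 i \sqrt{26} \approx 16337.0 + 91.782 i$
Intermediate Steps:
$E{\left(o \right)} = 18 i \sqrt{26}$ ($E{\left(o \right)} = 9 \sqrt{4 - 108} = 9 \sqrt{-104} = 9 \cdot 2 i \sqrt{26} = 18 i \sqrt{26}$)
$E{\left(b{\left(-4 \right)} \right)} + O = 18 i \sqrt{26} + 16337 = 16337 + 18 i \sqrt{26}$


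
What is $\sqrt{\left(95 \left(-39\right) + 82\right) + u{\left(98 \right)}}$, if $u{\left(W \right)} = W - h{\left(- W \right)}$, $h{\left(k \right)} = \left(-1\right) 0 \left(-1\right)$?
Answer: $5 i \sqrt{141} \approx 59.372 i$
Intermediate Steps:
$h{\left(k \right)} = 0$ ($h{\left(k \right)} = 0 \left(-1\right) = 0$)
$u{\left(W \right)} = W$ ($u{\left(W \right)} = W - 0 = W + 0 = W$)
$\sqrt{\left(95 \left(-39\right) + 82\right) + u{\left(98 \right)}} = \sqrt{\left(95 \left(-39\right) + 82\right) + 98} = \sqrt{\left(-3705 + 82\right) + 98} = \sqrt{-3623 + 98} = \sqrt{-3525} = 5 i \sqrt{141}$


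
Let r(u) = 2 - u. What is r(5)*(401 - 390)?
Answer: -33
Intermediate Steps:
r(5)*(401 - 390) = (2 - 1*5)*(401 - 390) = (2 - 5)*11 = -3*11 = -33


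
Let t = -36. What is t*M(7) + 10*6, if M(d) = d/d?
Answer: 24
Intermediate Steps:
M(d) = 1
t*M(7) + 10*6 = -36*1 + 10*6 = -36 + 60 = 24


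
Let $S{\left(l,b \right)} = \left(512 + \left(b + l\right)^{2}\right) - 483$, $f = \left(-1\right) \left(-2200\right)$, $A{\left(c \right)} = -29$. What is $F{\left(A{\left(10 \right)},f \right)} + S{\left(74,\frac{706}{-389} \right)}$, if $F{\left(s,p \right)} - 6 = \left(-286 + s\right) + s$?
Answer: $\frac{741728211}{151321} \approx 4901.7$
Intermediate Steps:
$f = 2200$
$F{\left(s,p \right)} = -280 + 2 s$ ($F{\left(s,p \right)} = 6 + \left(\left(-286 + s\right) + s\right) = 6 + \left(-286 + 2 s\right) = -280 + 2 s$)
$S{\left(l,b \right)} = 29 + \left(b + l\right)^{2}$
$F{\left(A{\left(10 \right)},f \right)} + S{\left(74,\frac{706}{-389} \right)} = \left(-280 + 2 \left(-29\right)\right) + \left(29 + \left(\frac{706}{-389} + 74\right)^{2}\right) = \left(-280 - 58\right) + \left(29 + \left(706 \left(- \frac{1}{389}\right) + 74\right)^{2}\right) = -338 + \left(29 + \left(- \frac{706}{389} + 74\right)^{2}\right) = -338 + \left(29 + \left(\frac{28080}{389}\right)^{2}\right) = -338 + \left(29 + \frac{788486400}{151321}\right) = -338 + \frac{792874709}{151321} = \frac{741728211}{151321}$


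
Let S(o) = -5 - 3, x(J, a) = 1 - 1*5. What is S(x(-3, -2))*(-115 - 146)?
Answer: 2088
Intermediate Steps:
x(J, a) = -4 (x(J, a) = 1 - 5 = -4)
S(o) = -8
S(x(-3, -2))*(-115 - 146) = -8*(-115 - 146) = -8*(-261) = 2088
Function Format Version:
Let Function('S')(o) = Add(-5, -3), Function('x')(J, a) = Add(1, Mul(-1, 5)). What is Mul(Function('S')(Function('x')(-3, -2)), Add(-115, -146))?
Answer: 2088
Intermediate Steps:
Function('x')(J, a) = -4 (Function('x')(J, a) = Add(1, -5) = -4)
Function('S')(o) = -8
Mul(Function('S')(Function('x')(-3, -2)), Add(-115, -146)) = Mul(-8, Add(-115, -146)) = Mul(-8, -261) = 2088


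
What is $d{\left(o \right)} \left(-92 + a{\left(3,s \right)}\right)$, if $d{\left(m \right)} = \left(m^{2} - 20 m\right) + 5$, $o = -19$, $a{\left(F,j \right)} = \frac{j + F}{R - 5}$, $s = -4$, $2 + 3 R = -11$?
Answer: $- \frac{959729}{14} \approx -68552.0$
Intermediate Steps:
$R = - \frac{13}{3}$ ($R = - \frac{2}{3} + \frac{1}{3} \left(-11\right) = - \frac{2}{3} - \frac{11}{3} = - \frac{13}{3} \approx -4.3333$)
$a{\left(F,j \right)} = - \frac{3 F}{28} - \frac{3 j}{28}$ ($a{\left(F,j \right)} = \frac{j + F}{- \frac{13}{3} - 5} = \frac{F + j}{- \frac{28}{3}} = \left(F + j\right) \left(- \frac{3}{28}\right) = - \frac{3 F}{28} - \frac{3 j}{28}$)
$d{\left(m \right)} = 5 + m^{2} - 20 m$
$d{\left(o \right)} \left(-92 + a{\left(3,s \right)}\right) = \left(5 + \left(-19\right)^{2} - -380\right) \left(-92 - - \frac{3}{28}\right) = \left(5 + 361 + 380\right) \left(-92 + \left(- \frac{9}{28} + \frac{3}{7}\right)\right) = 746 \left(-92 + \frac{3}{28}\right) = 746 \left(- \frac{2573}{28}\right) = - \frac{959729}{14}$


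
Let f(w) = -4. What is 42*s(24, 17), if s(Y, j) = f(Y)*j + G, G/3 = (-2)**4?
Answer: -840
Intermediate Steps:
G = 48 (G = 3*(-2)**4 = 3*16 = 48)
s(Y, j) = 48 - 4*j (s(Y, j) = -4*j + 48 = 48 - 4*j)
42*s(24, 17) = 42*(48 - 4*17) = 42*(48 - 68) = 42*(-20) = -840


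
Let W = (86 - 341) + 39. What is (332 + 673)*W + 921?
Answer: -216159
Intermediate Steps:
W = -216 (W = -255 + 39 = -216)
(332 + 673)*W + 921 = (332 + 673)*(-216) + 921 = 1005*(-216) + 921 = -217080 + 921 = -216159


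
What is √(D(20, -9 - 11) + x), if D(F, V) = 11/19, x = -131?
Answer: I*√47082/19 ≈ 11.42*I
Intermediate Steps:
D(F, V) = 11/19 (D(F, V) = 11*(1/19) = 11/19)
√(D(20, -9 - 11) + x) = √(11/19 - 131) = √(-2478/19) = I*√47082/19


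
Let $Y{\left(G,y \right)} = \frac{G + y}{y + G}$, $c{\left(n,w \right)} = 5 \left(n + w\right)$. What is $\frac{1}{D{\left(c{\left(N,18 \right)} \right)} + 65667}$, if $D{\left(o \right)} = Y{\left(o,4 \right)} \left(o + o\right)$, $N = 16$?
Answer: $\frac{1}{66007} \approx 1.515 \cdot 10^{-5}$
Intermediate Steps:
$c{\left(n,w \right)} = 5 n + 5 w$
$Y{\left(G,y \right)} = 1$ ($Y{\left(G,y \right)} = \frac{G + y}{G + y} = 1$)
$D{\left(o \right)} = 2 o$ ($D{\left(o \right)} = 1 \left(o + o\right) = 1 \cdot 2 o = 2 o$)
$\frac{1}{D{\left(c{\left(N,18 \right)} \right)} + 65667} = \frac{1}{2 \left(5 \cdot 16 + 5 \cdot 18\right) + 65667} = \frac{1}{2 \left(80 + 90\right) + 65667} = \frac{1}{2 \cdot 170 + 65667} = \frac{1}{340 + 65667} = \frac{1}{66007}$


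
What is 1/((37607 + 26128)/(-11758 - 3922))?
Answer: -448/1821 ≈ -0.24602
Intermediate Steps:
1/((37607 + 26128)/(-11758 - 3922)) = 1/(63735/(-15680)) = 1/(63735*(-1/15680)) = 1/(-1821/448) = -448/1821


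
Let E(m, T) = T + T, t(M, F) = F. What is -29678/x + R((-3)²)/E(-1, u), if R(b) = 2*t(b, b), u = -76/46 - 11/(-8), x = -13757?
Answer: -7089338/233869 ≈ -30.313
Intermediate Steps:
u = -51/184 (u = -76*1/46 - 11*(-⅛) = -38/23 + 11/8 = -51/184 ≈ -0.27717)
E(m, T) = 2*T
R(b) = 2*b
-29678/x + R((-3)²)/E(-1, u) = -29678/(-13757) + (2*(-3)²)/((2*(-51/184))) = -29678*(-1/13757) + (2*9)/(-51/92) = 29678/13757 + 18*(-92/51) = 29678/13757 - 552/17 = -7089338/233869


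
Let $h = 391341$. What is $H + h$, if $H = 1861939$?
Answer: $2253280$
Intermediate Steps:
$H + h = 1861939 + 391341 = 2253280$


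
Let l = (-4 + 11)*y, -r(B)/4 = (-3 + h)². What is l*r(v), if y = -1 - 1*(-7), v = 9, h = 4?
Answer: -168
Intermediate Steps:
r(B) = -4 (r(B) = -4*(-3 + 4)² = -4*1² = -4*1 = -4)
y = 6 (y = -1 + 7 = 6)
l = 42 (l = (-4 + 11)*6 = 7*6 = 42)
l*r(v) = 42*(-4) = -168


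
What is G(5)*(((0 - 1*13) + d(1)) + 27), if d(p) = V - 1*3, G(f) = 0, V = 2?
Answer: 0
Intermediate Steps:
d(p) = -1 (d(p) = 2 - 1*3 = 2 - 3 = -1)
G(5)*(((0 - 1*13) + d(1)) + 27) = 0*(((0 - 1*13) - 1) + 27) = 0*(((0 - 13) - 1) + 27) = 0*((-13 - 1) + 27) = 0*(-14 + 27) = 0*13 = 0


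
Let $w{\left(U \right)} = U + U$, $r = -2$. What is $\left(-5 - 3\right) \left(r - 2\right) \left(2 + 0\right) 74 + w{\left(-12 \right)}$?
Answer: $4712$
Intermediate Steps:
$w{\left(U \right)} = 2 U$
$\left(-5 - 3\right) \left(r - 2\right) \left(2 + 0\right) 74 + w{\left(-12 \right)} = \left(-5 - 3\right) \left(-2 - 2\right) \left(2 + 0\right) 74 + 2 \left(-12\right) = - 8 \left(\left(-4\right) 2\right) 74 - 24 = \left(-8\right) \left(-8\right) 74 - 24 = 64 \cdot 74 - 24 = 4736 - 24 = 4712$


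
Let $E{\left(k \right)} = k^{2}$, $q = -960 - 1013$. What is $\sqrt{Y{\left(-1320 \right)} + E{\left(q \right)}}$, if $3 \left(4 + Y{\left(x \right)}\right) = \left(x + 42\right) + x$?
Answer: $\sqrt{3891859} \approx 1972.8$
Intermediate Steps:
$Y{\left(x \right)} = 10 + \frac{2 x}{3}$ ($Y{\left(x \right)} = -4 + \frac{\left(x + 42\right) + x}{3} = -4 + \frac{\left(42 + x\right) + x}{3} = -4 + \frac{42 + 2 x}{3} = -4 + \left(14 + \frac{2 x}{3}\right) = 10 + \frac{2 x}{3}$)
$q = -1973$ ($q = -960 - 1013 = -1973$)
$\sqrt{Y{\left(-1320 \right)} + E{\left(q \right)}} = \sqrt{\left(10 + \frac{2}{3} \left(-1320\right)\right) + \left(-1973\right)^{2}} = \sqrt{\left(10 - 880\right) + 3892729} = \sqrt{-870 + 3892729} = \sqrt{3891859}$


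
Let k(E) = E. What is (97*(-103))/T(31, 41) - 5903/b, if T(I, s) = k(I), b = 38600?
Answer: -385835593/1196600 ≈ -322.44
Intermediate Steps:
T(I, s) = I
(97*(-103))/T(31, 41) - 5903/b = (97*(-103))/31 - 5903/38600 = -9991*1/31 - 5903*1/38600 = -9991/31 - 5903/38600 = -385835593/1196600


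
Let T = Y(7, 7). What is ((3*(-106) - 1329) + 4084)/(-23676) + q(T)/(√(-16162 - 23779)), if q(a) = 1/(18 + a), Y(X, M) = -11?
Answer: -2437/23676 - I*√39941/279587 ≈ -0.10293 - 0.00071481*I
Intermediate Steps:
T = -11
((3*(-106) - 1329) + 4084)/(-23676) + q(T)/(√(-16162 - 23779)) = ((3*(-106) - 1329) + 4084)/(-23676) + 1/((18 - 11)*(√(-16162 - 23779))) = ((-318 - 1329) + 4084)*(-1/23676) + 1/(7*(√(-39941))) = (-1647 + 4084)*(-1/23676) + 1/(7*((I*√39941))) = 2437*(-1/23676) + (-I*√39941/39941)/7 = -2437/23676 - I*√39941/279587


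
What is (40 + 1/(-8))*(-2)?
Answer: -319/4 ≈ -79.750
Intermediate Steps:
(40 + 1/(-8))*(-2) = (40 - 1/8)*(-2) = (319/8)*(-2) = -319/4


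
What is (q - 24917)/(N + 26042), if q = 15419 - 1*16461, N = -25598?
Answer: -8653/148 ≈ -58.466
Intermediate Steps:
q = -1042 (q = 15419 - 16461 = -1042)
(q - 24917)/(N + 26042) = (-1042 - 24917)/(-25598 + 26042) = -25959/444 = -25959*1/444 = -8653/148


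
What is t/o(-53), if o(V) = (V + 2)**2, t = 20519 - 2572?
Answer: 17947/2601 ≈ 6.9000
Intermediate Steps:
t = 17947
o(V) = (2 + V)**2
t/o(-53) = 17947/((2 - 53)**2) = 17947/((-51)**2) = 17947/2601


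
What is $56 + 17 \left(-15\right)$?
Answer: $-199$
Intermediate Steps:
$56 + 17 \left(-15\right) = 56 - 255 = -199$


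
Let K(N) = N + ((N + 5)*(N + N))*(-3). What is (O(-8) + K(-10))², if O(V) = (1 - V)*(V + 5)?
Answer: 113569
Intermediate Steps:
O(V) = (1 - V)*(5 + V)
K(N) = N - 6*N*(5 + N) (K(N) = N + ((5 + N)*(2*N))*(-3) = N + (2*N*(5 + N))*(-3) = N - 6*N*(5 + N))
(O(-8) + K(-10))² = ((5 - 1*(-8)² - 4*(-8)) - 1*(-10)*(29 + 6*(-10)))² = ((5 - 1*64 + 32) - 1*(-10)*(29 - 60))² = ((5 - 64 + 32) - 1*(-10)*(-31))² = (-27 - 310)² = (-337)² = 113569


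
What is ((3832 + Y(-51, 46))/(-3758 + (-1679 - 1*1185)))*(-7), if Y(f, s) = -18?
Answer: 1907/473 ≈ 4.0317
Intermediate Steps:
((3832 + Y(-51, 46))/(-3758 + (-1679 - 1*1185)))*(-7) = ((3832 - 18)/(-3758 + (-1679 - 1*1185)))*(-7) = (3814/(-3758 + (-1679 - 1185)))*(-7) = (3814/(-3758 - 2864))*(-7) = (3814/(-6622))*(-7) = (3814*(-1/6622))*(-7) = -1907/3311*(-7) = 1907/473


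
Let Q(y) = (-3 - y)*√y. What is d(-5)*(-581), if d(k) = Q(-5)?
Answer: -1162*I*√5 ≈ -2598.3*I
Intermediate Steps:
Q(y) = √y*(-3 - y)
d(k) = 2*I*√5 (d(k) = √(-5)*(-3 - 1*(-5)) = (I*√5)*(-3 + 5) = (I*√5)*2 = 2*I*√5)
d(-5)*(-581) = (2*I*√5)*(-581) = -1162*I*√5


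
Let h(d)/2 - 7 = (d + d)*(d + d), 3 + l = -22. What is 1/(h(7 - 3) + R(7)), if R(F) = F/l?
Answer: 25/3543 ≈ 0.0070562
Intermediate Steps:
l = -25 (l = -3 - 22 = -25)
R(F) = -F/25 (R(F) = F/(-25) = F*(-1/25) = -F/25)
h(d) = 14 + 8*d² (h(d) = 14 + 2*((d + d)*(d + d)) = 14 + 2*((2*d)*(2*d)) = 14 + 2*(4*d²) = 14 + 8*d²)
1/(h(7 - 3) + R(7)) = 1/((14 + 8*(7 - 3)²) - 1/25*7) = 1/((14 + 8*4²) - 7/25) = 1/((14 + 8*16) - 7/25) = 1/((14 + 128) - 7/25) = 1/(142 - 7/25) = 1/(3543/25) = 25/3543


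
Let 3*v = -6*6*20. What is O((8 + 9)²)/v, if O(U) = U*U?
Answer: -83521/240 ≈ -348.00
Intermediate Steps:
v = -240 (v = (-6*6*20)/3 = (-36*20)/3 = (⅓)*(-720) = -240)
O(U) = U²
O((8 + 9)²)/v = ((8 + 9)²)²/(-240) = (17²)²*(-1/240) = 289²*(-1/240) = 83521*(-1/240) = -83521/240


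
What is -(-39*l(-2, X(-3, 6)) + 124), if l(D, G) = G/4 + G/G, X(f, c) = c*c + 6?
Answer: 649/2 ≈ 324.50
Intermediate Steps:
X(f, c) = 6 + c² (X(f, c) = c² + 6 = 6 + c²)
l(D, G) = 1 + G/4 (l(D, G) = G*(¼) + 1 = G/4 + 1 = 1 + G/4)
-(-39*l(-2, X(-3, 6)) + 124) = -(-39*(1 + (6 + 6²)/4) + 124) = -(-39*(1 + (6 + 36)/4) + 124) = -(-39*(1 + (¼)*42) + 124) = -(-39*(1 + 21/2) + 124) = -(-39*23/2 + 124) = -(-897/2 + 124) = -1*(-649/2) = 649/2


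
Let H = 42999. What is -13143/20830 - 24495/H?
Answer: -358455569/298556390 ≈ -1.2006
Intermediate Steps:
-13143/20830 - 24495/H = -13143/20830 - 24495/42999 = -13143*1/20830 - 24495*1/42999 = -13143/20830 - 8165/14333 = -358455569/298556390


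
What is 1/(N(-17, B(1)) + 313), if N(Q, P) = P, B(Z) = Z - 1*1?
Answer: 1/313 ≈ 0.0031949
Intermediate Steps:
B(Z) = -1 + Z (B(Z) = Z - 1 = -1 + Z)
1/(N(-17, B(1)) + 313) = 1/((-1 + 1) + 313) = 1/(0 + 313) = 1/313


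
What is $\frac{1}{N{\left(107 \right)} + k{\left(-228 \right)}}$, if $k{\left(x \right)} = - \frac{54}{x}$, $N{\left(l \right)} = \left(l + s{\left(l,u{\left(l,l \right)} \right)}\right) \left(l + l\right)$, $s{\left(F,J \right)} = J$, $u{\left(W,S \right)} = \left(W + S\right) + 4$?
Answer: $\frac{38}{2642909} \approx 1.4378 \cdot 10^{-5}$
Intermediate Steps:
$u{\left(W,S \right)} = 4 + S + W$ ($u{\left(W,S \right)} = \left(S + W\right) + 4 = 4 + S + W$)
$N{\left(l \right)} = 2 l \left(4 + 3 l\right)$ ($N{\left(l \right)} = \left(l + \left(4 + l + l\right)\right) \left(l + l\right) = \left(l + \left(4 + 2 l\right)\right) 2 l = \left(4 + 3 l\right) 2 l = 2 l \left(4 + 3 l\right)$)
$\frac{1}{N{\left(107 \right)} + k{\left(-228 \right)}} = \frac{1}{2 \cdot 107 \left(4 + 3 \cdot 107\right) - \frac{54}{-228}} = \frac{1}{2 \cdot 107 \left(4 + 321\right) - - \frac{9}{38}} = \frac{1}{2 \cdot 107 \cdot 325 + \frac{9}{38}} = \frac{1}{69550 + \frac{9}{38}} = \frac{1}{\frac{2642909}{38}} = \frac{38}{2642909}$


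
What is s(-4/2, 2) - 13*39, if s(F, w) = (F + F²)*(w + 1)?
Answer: -501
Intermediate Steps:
s(F, w) = (1 + w)*(F + F²) (s(F, w) = (F + F²)*(1 + w) = (1 + w)*(F + F²))
s(-4/2, 2) - 13*39 = (-4/2)*(1 - 4/2 + 2 - 4/2*2) - 13*39 = (-4*½)*(1 - 4*½ + 2 - 4*½*2) - 507 = -2*(1 - 2 + 2 - 2*2) - 507 = -2*(1 - 2 + 2 - 4) - 507 = -2*(-3) - 507 = 6 - 507 = -501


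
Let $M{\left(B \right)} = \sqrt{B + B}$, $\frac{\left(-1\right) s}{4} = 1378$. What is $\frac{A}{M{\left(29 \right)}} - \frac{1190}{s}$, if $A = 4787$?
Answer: $\frac{595}{2756} + \frac{4787 \sqrt{58}}{58} \approx 628.78$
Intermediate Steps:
$s = -5512$ ($s = \left(-4\right) 1378 = -5512$)
$M{\left(B \right)} = \sqrt{2} \sqrt{B}$ ($M{\left(B \right)} = \sqrt{2 B} = \sqrt{2} \sqrt{B}$)
$\frac{A}{M{\left(29 \right)}} - \frac{1190}{s} = \frac{4787}{\sqrt{2} \sqrt{29}} - \frac{1190}{-5512} = \frac{4787}{\sqrt{58}} - - \frac{595}{2756} = 4787 \frac{\sqrt{58}}{58} + \frac{595}{2756} = \frac{4787 \sqrt{58}}{58} + \frac{595}{2756} = \frac{595}{2756} + \frac{4787 \sqrt{58}}{58}$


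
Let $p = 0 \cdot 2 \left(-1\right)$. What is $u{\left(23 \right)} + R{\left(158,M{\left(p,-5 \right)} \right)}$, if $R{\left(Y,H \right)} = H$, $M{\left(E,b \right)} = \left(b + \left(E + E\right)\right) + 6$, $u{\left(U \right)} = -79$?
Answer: $-78$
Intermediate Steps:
$p = 0$ ($p = 0 \left(-1\right) = 0$)
$M{\left(E,b \right)} = 6 + b + 2 E$ ($M{\left(E,b \right)} = \left(b + 2 E\right) + 6 = 6 + b + 2 E$)
$u{\left(23 \right)} + R{\left(158,M{\left(p,-5 \right)} \right)} = -79 + \left(6 - 5 + 2 \cdot 0\right) = -79 + \left(6 - 5 + 0\right) = -79 + 1 = -78$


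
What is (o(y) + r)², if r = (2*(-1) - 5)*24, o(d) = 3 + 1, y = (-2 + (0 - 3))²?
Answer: 26896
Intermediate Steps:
y = 25 (y = (-2 - 3)² = (-5)² = 25)
o(d) = 4
r = -168 (r = (-2 - 5)*24 = -7*24 = -168)
(o(y) + r)² = (4 - 168)² = (-164)² = 26896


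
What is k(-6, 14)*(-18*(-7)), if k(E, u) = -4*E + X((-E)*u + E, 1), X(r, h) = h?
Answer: 3150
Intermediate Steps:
k(E, u) = 1 - 4*E (k(E, u) = -4*E + 1 = 1 - 4*E)
k(-6, 14)*(-18*(-7)) = (1 - 4*(-6))*(-18*(-7)) = (1 + 24)*126 = 25*126 = 3150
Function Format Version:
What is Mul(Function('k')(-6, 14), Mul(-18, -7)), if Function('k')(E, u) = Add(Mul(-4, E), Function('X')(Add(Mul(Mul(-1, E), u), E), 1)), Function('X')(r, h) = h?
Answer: 3150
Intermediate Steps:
Function('k')(E, u) = Add(1, Mul(-4, E)) (Function('k')(E, u) = Add(Mul(-4, E), 1) = Add(1, Mul(-4, E)))
Mul(Function('k')(-6, 14), Mul(-18, -7)) = Mul(Add(1, Mul(-4, -6)), Mul(-18, -7)) = Mul(Add(1, 24), 126) = Mul(25, 126) = 3150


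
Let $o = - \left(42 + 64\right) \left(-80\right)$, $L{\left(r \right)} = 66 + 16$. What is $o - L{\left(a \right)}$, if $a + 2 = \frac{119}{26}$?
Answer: $8398$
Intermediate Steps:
$a = \frac{67}{26}$ ($a = -2 + \frac{119}{26} = \frac{67}{26} \approx 2.5769$)
$L{\left(r \right)} = 82$
$o = 8480$ ($o = - 106 \left(-80\right) = \left(-1\right) \left(-8480\right) = 8480$)
$o - L{\left(a \right)} = 8480 - 82 = 8398$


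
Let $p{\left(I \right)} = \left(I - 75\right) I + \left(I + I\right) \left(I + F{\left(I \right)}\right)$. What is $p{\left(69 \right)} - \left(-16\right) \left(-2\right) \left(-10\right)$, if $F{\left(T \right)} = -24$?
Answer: $6116$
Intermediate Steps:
$p{\left(I \right)} = I \left(-75 + I\right) + 2 I \left(-24 + I\right)$ ($p{\left(I \right)} = \left(I - 75\right) I + \left(I + I\right) \left(I - 24\right) = \left(-75 + I\right) I + 2 I \left(-24 + I\right) = I \left(-75 + I\right) + 2 I \left(-24 + I\right)$)
$p{\left(69 \right)} - \left(-16\right) \left(-2\right) \left(-10\right) = 3 \cdot 69 \left(-41 + 69\right) - \left(-16\right) \left(-2\right) \left(-10\right) = 3 \cdot 69 \cdot 28 - 32 \left(-10\right) = 5796 - -320 = 5796 + 320 = 6116$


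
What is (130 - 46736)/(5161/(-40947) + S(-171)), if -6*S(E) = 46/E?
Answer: 163166137911/284302 ≈ 5.7392e+5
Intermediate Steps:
S(E) = -23/(3*E)
(130 - 46736)/(5161/(-40947) + S(-171)) = (130 - 46736)/(5161/(-40947) - 23/3/(-171)) = -46606/(5161*(-1/40947) - 23/3*(-1/171)) = -46606/(-5161/40947 + 23/513) = -46606/(-568604/7001937) = -46606*(-7001937/568604) = 163166137911/284302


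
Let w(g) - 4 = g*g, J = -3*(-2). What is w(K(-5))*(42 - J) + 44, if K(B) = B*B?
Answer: 22688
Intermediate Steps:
K(B) = B**2
J = 6
w(g) = 4 + g**2 (w(g) = 4 + g*g = 4 + g**2)
w(K(-5))*(42 - J) + 44 = (4 + ((-5)**2)**2)*(42 - 1*6) + 44 = (4 + 25**2)*(42 - 6) + 44 = (4 + 625)*36 + 44 = 629*36 + 44 = 22644 + 44 = 22688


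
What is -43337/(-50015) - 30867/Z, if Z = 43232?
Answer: 47104597/308892640 ≈ 0.15250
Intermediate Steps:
-43337/(-50015) - 30867/Z = -43337/(-50015) - 30867/43232 = -43337*(-1/50015) - 30867*1/43232 = 6191/7145 - 30867/43232 = 47104597/308892640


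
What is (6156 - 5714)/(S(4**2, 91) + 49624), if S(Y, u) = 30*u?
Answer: 221/26177 ≈ 0.0084425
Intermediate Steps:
(6156 - 5714)/(S(4**2, 91) + 49624) = (6156 - 5714)/(30*91 + 49624) = 442/(2730 + 49624) = 442/52354 = 442*(1/52354) = 221/26177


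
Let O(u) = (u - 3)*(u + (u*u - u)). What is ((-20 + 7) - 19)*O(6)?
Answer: -3456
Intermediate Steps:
O(u) = u**2*(-3 + u) (O(u) = (-3 + u)*(u + (u**2 - u)) = (-3 + u)*u**2 = u**2*(-3 + u))
((-20 + 7) - 19)*O(6) = ((-20 + 7) - 19)*(6**2*(-3 + 6)) = (-13 - 19)*(36*3) = -32*108 = -3456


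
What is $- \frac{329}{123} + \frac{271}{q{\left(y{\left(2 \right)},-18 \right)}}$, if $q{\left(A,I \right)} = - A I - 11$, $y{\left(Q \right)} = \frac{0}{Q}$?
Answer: $- \frac{36952}{1353} \approx -27.311$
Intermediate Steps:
$y{\left(Q \right)} = 0$
$q{\left(A,I \right)} = -11 - A I$ ($q{\left(A,I \right)} = - A I - 11 = -11 - A I$)
$- \frac{329}{123} + \frac{271}{q{\left(y{\left(2 \right)},-18 \right)}} = - \frac{329}{123} + \frac{271}{-11 - 0 \left(-18\right)} = \left(-329\right) \frac{1}{123} + \frac{271}{-11 + 0} = - \frac{329}{123} + \frac{271}{-11} = - \frac{329}{123} + 271 \left(- \frac{1}{11}\right) = - \frac{329}{123} - \frac{271}{11} = - \frac{36952}{1353}$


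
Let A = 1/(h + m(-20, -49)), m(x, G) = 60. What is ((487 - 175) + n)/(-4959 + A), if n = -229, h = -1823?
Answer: -146329/8742718 ≈ -0.016737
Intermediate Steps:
A = -1/1763 (A = 1/(-1823 + 60) = 1/(-1763) = -1/1763 ≈ -0.00056721)
((487 - 175) + n)/(-4959 + A) = ((487 - 175) - 229)/(-4959 - 1/1763) = (312 - 229)/(-8742718/1763) = 83*(-1763/8742718) = -146329/8742718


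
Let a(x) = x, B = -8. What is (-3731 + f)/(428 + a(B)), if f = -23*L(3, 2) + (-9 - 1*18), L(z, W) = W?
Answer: -317/35 ≈ -9.0571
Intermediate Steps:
f = -73 (f = -23*2 + (-9 - 1*18) = -46 + (-9 - 18) = -46 - 27 = -73)
(-3731 + f)/(428 + a(B)) = (-3731 - 73)/(428 - 8) = -3804/420 = -3804*1/420 = -317/35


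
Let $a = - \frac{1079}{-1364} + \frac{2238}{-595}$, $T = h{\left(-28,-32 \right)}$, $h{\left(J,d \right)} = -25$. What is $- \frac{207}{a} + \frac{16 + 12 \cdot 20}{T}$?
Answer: $\frac{3582805988}{60265675} \approx 59.45$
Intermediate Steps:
$T = -25$
$a = - \frac{2410627}{811580}$ ($a = \left(-1079\right) \left(- \frac{1}{1364}\right) + 2238 \left(- \frac{1}{595}\right) = \frac{1079}{1364} - \frac{2238}{595} = - \frac{2410627}{811580} \approx -2.9703$)
$- \frac{207}{a} + \frac{16 + 12 \cdot 20}{T} = - \frac{207}{- \frac{2410627}{811580}} + \frac{16 + 12 \cdot 20}{-25} = \left(-207\right) \left(- \frac{811580}{2410627}\right) + \left(16 + 240\right) \left(- \frac{1}{25}\right) = \frac{167997060}{2410627} + 256 \left(- \frac{1}{25}\right) = \frac{167997060}{2410627} - \frac{256}{25} = \frac{3582805988}{60265675}$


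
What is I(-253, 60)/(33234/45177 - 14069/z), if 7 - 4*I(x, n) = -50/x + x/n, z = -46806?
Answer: 1786360827061/671951383880 ≈ 2.6585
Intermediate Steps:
I(x, n) = 7/4 + 25/(2*x) - x/(4*n) (I(x, n) = 7/4 - (-50/x + x/n)/4 = 7/4 + (25/(2*x) - x/(4*n)) = 7/4 + 25/(2*x) - x/(4*n))
I(-253, 60)/(33234/45177 - 14069/z) = (7/4 + (25/2)/(-253) - 1/4*(-253)/60)/(33234/45177 - 14069/(-46806)) = (7/4 + (25/2)*(-1/253) - 1/4*(-253)*1/60)/(33234*(1/45177) - 14069*(-1/46806)) = (7/4 - 25/506 + 253/240)/(11078/15059 + 14069/46806) = 167269/(60720*(730381939/704851554)) = (167269/60720)*(704851554/730381939) = 1786360827061/671951383880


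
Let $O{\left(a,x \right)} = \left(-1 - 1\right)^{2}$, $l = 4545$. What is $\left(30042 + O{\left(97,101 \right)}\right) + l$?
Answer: $34591$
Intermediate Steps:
$O{\left(a,x \right)} = 4$ ($O{\left(a,x \right)} = \left(-2\right)^{2} = 4$)
$\left(30042 + O{\left(97,101 \right)}\right) + l = \left(30042 + 4\right) + 4545 = 30046 + 4545 = 34591$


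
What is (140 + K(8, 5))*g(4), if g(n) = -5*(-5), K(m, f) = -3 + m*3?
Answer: 4025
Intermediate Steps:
K(m, f) = -3 + 3*m
g(n) = 25
(140 + K(8, 5))*g(4) = (140 + (-3 + 3*8))*25 = (140 + (-3 + 24))*25 = (140 + 21)*25 = 161*25 = 4025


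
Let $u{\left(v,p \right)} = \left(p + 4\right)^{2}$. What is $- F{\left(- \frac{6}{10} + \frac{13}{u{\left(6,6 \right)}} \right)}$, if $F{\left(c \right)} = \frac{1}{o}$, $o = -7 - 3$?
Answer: $\frac{1}{10} \approx 0.1$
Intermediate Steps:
$u{\left(v,p \right)} = \left(4 + p\right)^{2}$
$o = -10$ ($o = -7 - 3 = -10$)
$F{\left(c \right)} = - \frac{1}{10}$ ($F{\left(c \right)} = \frac{1}{-10} = - \frac{1}{10}$)
$- F{\left(- \frac{6}{10} + \frac{13}{u{\left(6,6 \right)}} \right)} = \left(-1\right) \left(- \frac{1}{10}\right) = \frac{1}{10}$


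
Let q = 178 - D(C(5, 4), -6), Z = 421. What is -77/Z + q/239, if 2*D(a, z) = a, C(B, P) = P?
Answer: 55693/100619 ≈ 0.55350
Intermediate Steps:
D(a, z) = a/2
q = 176 (q = 178 - 4/2 = 178 - 1*2 = 178 - 2 = 176)
-77/Z + q/239 = -77/421 + 176/239 = 55693/100619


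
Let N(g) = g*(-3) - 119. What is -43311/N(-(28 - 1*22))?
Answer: 43311/101 ≈ 428.82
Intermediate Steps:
N(g) = -119 - 3*g (N(g) = -3*g - 119 = -119 - 3*g)
-43311/N(-(28 - 1*22)) = -43311/(-119 - (-3)*(28 - 1*22)) = -43311/(-119 - (-3)*(28 - 22)) = -43311/(-119 - (-3)*6) = -43311/(-119 - 3*(-6)) = -43311/(-119 + 18) = -43311/(-101) = -43311*(-1/101) = 43311/101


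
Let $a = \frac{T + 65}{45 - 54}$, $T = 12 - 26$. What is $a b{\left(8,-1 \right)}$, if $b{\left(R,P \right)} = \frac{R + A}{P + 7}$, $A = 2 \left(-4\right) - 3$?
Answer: $\frac{17}{6} \approx 2.8333$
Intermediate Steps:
$A = -11$ ($A = -8 - 3 = -11$)
$T = -14$ ($T = 12 - 26 = -14$)
$b{\left(R,P \right)} = \frac{-11 + R}{7 + P}$ ($b{\left(R,P \right)} = \frac{R - 11}{P + 7} = \frac{-11 + R}{7 + P}$)
$a = - \frac{17}{3}$ ($a = \frac{-14 + 65}{45 - 54} = \frac{51}{-9} = 51 \left(- \frac{1}{9}\right) = - \frac{17}{3} \approx -5.6667$)
$a b{\left(8,-1 \right)} = - \frac{17 \frac{-11 + 8}{7 - 1}}{3} = - \frac{17 \cdot \frac{1}{6} \left(-3\right)}{3} = \left(- \frac{17}{3}\right) \left(- \frac{1}{2}\right) = \frac{17}{6}$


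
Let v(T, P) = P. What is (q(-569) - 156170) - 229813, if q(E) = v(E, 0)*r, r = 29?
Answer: -385983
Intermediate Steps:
q(E) = 0 (q(E) = 0*29 = 0)
(q(-569) - 156170) - 229813 = (0 - 156170) - 229813 = -156170 - 229813 = -385983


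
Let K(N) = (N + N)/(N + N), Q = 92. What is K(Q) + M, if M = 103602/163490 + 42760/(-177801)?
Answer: 20249196146/14534342745 ≈ 1.3932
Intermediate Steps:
K(N) = 1 (K(N) = (2*N)/((2*N)) = (2*N)*(1/(2*N)) = 1)
M = 5714853401/14534342745 (M = 103602*(1/163490) + 42760*(-1/177801) = 51801/81745 - 42760/177801 = 5714853401/14534342745 ≈ 0.39320)
K(Q) + M = 1 + 5714853401/14534342745 = 20249196146/14534342745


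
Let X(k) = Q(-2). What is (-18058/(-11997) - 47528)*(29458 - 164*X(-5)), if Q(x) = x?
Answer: -16983243213388/11997 ≈ -1.4156e+9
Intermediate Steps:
X(k) = -2
(-18058/(-11997) - 47528)*(29458 - 164*X(-5)) = (-18058/(-11997) - 47528)*(29458 - 164*(-2)) = (-18058*(-1/11997) - 47528)*(29458 + 328) = (18058/11997 - 47528)*29786 = -570175358/11997*29786 = -16983243213388/11997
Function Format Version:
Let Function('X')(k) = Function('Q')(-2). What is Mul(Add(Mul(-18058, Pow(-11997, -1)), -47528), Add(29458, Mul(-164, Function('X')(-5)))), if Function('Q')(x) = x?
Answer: Rational(-16983243213388, 11997) ≈ -1.4156e+9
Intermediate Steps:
Function('X')(k) = -2
Mul(Add(Mul(-18058, Pow(-11997, -1)), -47528), Add(29458, Mul(-164, Function('X')(-5)))) = Mul(Add(Mul(-18058, Pow(-11997, -1)), -47528), Add(29458, Mul(-164, -2))) = Mul(Add(Mul(-18058, Rational(-1, 11997)), -47528), Add(29458, 328)) = Mul(Add(Rational(18058, 11997), -47528), 29786) = Mul(Rational(-570175358, 11997), 29786) = Rational(-16983243213388, 11997)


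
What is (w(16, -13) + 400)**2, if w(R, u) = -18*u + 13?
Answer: 418609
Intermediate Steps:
w(R, u) = 13 - 18*u
(w(16, -13) + 400)**2 = ((13 - 18*(-13)) + 400)**2 = ((13 + 234) + 400)**2 = (247 + 400)**2 = 647**2 = 418609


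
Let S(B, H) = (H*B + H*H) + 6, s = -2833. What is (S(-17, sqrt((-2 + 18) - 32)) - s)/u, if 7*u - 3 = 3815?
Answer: 19761/3818 - 238*I/1909 ≈ 5.1757 - 0.12467*I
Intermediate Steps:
u = 3818/7 (u = 3/7 + (1/7)*3815 = 3/7 + 545 = 3818/7 ≈ 545.43)
S(B, H) = 6 + H**2 + B*H (S(B, H) = (B*H + H**2) + 6 = (H**2 + B*H) + 6 = 6 + H**2 + B*H)
(S(-17, sqrt((-2 + 18) - 32)) - s)/u = ((6 + (sqrt((-2 + 18) - 32))**2 - 17*sqrt((-2 + 18) - 32)) - 1*(-2833))/(3818/7) = ((6 + (sqrt(16 - 32))**2 - 17*sqrt(16 - 32)) + 2833)*(7/3818) = ((6 + (sqrt(-16))**2 - 68*I) + 2833)*(7/3818) = ((6 + (4*I)**2 - 68*I) + 2833)*(7/3818) = ((6 - 16 - 68*I) + 2833)*(7/3818) = ((-10 - 68*I) + 2833)*(7/3818) = (2823 - 68*I)*(7/3818) = 19761/3818 - 238*I/1909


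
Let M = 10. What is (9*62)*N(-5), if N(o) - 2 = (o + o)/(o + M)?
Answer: 0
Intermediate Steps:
N(o) = 2 + 2*o/(10 + o) (N(o) = 2 + (o + o)/(o + 10) = 2 + (2*o)/(10 + o) = 2 + 2*o/(10 + o))
(9*62)*N(-5) = (9*62)*(4*(5 - 5)/(10 - 5)) = 558*(4*0/5) = 558*(4*(⅕)*0) = 558*0 = 0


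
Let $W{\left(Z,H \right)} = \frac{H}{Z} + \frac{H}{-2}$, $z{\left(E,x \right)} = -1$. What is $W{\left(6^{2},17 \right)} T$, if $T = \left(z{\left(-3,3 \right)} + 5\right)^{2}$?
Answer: $- \frac{1156}{9} \approx -128.44$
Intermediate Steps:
$W{\left(Z,H \right)} = - \frac{H}{2} + \frac{H}{Z}$ ($W{\left(Z,H \right)} = \frac{H}{Z} + H \left(- \frac{1}{2}\right) = \frac{H}{Z} - \frac{H}{2} = - \frac{H}{2} + \frac{H}{Z}$)
$T = 16$ ($T = \left(-1 + 5\right)^{2} = 4^{2} = 16$)
$W{\left(6^{2},17 \right)} T = \left(\left(- \frac{1}{2}\right) 17 + \frac{17}{6^{2}}\right) 16 = \left(- \frac{17}{2} + \frac{17}{36}\right) 16 = \left(- \frac{289}{36}\right) 16 = - \frac{1156}{9}$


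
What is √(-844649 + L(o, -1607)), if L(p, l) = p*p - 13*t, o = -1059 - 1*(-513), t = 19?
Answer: 2*I*√136695 ≈ 739.45*I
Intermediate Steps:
o = -546 (o = -1059 + 513 = -546)
L(p, l) = -247 + p² (L(p, l) = p*p - 13*19 = p² - 247 = -247 + p²)
√(-844649 + L(o, -1607)) = √(-844649 + (-247 + (-546)²)) = √(-844649 + (-247 + 298116)) = √(-844649 + 297869) = √(-546780) = 2*I*√136695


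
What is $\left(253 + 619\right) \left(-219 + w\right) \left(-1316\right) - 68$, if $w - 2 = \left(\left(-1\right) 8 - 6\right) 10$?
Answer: $409675996$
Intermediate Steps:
$w = -138$ ($w = 2 + \left(\left(-1\right) 8 - 6\right) 10 = 2 + \left(-8 - 6\right) 10 = 2 - 140 = -138$)
$\left(253 + 619\right) \left(-219 + w\right) \left(-1316\right) - 68 = \left(253 + 619\right) \left(-219 - 138\right) \left(-1316\right) - 68 = 872 \left(-357\right) \left(-1316\right) - 68 = \left(-311304\right) \left(-1316\right) - 68 = 409676064 - 68 = 409675996$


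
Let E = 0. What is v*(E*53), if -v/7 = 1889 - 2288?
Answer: 0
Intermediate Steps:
v = 2793 (v = -7*(1889 - 2288) = -7*(-399) = 2793)
v*(E*53) = 2793*(0*53) = 2793*0 = 0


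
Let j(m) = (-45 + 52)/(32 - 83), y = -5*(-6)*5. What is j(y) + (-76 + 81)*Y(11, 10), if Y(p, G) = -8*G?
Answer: -20407/51 ≈ -400.14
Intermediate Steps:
y = 150 (y = 30*5 = 150)
j(m) = -7/51 (j(m) = 7/(-51) = 7*(-1/51) = -7/51)
j(y) + (-76 + 81)*Y(11, 10) = -7/51 + (-76 + 81)*(-8*10) = -7/51 + 5*(-80) = -7/51 - 400 = -20407/51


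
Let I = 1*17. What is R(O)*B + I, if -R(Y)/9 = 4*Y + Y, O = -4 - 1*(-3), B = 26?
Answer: 1187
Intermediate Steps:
I = 17
O = -1 (O = -4 + 3 = -1)
R(Y) = -45*Y (R(Y) = -9*(4*Y + Y) = -45*Y)
R(O)*B + I = -45*(-1)*26 + 17 = 45*26 + 17 = 1170 + 17 = 1187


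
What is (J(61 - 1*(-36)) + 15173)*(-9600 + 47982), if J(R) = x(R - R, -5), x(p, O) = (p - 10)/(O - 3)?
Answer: 1164836127/2 ≈ 5.8242e+8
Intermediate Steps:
x(p, O) = (-10 + p)/(-3 + O)
J(R) = 5/4 (J(R) = (-10 + (R - R))/(-3 - 5) = (-10 + 0)/(-8) = -1/8*(-10) = 5/4)
(J(61 - 1*(-36)) + 15173)*(-9600 + 47982) = (5/4 + 15173)*(-9600 + 47982) = (60697/4)*38382 = 1164836127/2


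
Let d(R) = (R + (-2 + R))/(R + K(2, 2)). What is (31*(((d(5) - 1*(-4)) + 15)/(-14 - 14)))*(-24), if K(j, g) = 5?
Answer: 18414/35 ≈ 526.11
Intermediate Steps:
d(R) = (-2 + 2*R)/(5 + R) (d(R) = (R + (-2 + R))/(R + 5) = (-2 + 2*R)/(5 + R))
(31*(((d(5) - 1*(-4)) + 15)/(-14 - 14)))*(-24) = (31*(((2*(-1 + 5)/(5 + 5) - 1*(-4)) + 15)/(-14 - 14)))*(-24) = (31*(((2*4/10 + 4) + 15)/(-28)))*(-24) = (31*(((2*(⅒)*4 + 4) + 15)*(-1/28)))*(-24) = (31*(((⅘ + 4) + 15)*(-1/28)))*(-24) = (31*((24/5 + 15)*(-1/28)))*(-24) = (31*((99/5)*(-1/28)))*(-24) = (31*(-99/140))*(-24) = -3069/140*(-24) = 18414/35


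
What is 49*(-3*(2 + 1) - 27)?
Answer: -1764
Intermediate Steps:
49*(-3*(2 + 1) - 27) = 49*(-3*3 - 27) = 49*(-9 - 27) = 49*(-36) = -1764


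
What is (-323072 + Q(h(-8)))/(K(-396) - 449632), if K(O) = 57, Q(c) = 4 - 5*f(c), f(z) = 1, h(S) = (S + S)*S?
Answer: 323073/449575 ≈ 0.71862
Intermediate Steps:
h(S) = 2*S**2 (h(S) = (2*S)*S = 2*S**2)
Q(c) = -1 (Q(c) = 4 - 5*1 = 4 - 5 = -1)
(-323072 + Q(h(-8)))/(K(-396) - 449632) = (-323072 - 1)/(57 - 449632) = -323073/(-449575) = -323073*(-1/449575) = 323073/449575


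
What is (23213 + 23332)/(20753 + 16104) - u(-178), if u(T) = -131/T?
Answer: 3456743/6560546 ≈ 0.52690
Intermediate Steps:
(23213 + 23332)/(20753 + 16104) - u(-178) = (23213 + 23332)/(20753 + 16104) - (-131)/(-178) = 46545/36857 - (-131)*(-1)/178 = 46545*(1/36857) - 1*131/178 = 46545/36857 - 131/178 = 3456743/6560546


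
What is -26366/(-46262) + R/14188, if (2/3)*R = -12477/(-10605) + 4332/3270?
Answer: 28841165293405/50581475723128 ≈ 0.57019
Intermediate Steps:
R = 578271/154126 (R = 3*(-12477/(-10605) + 4332/3270)/2 = 3*(-12477*(-1/10605) + 4332*(1/3270))/2 = 3*(4159/3535 + 722/545)/2 = (3/2)*(192757/77063) = 578271/154126 ≈ 3.7519)
-26366/(-46262) + R/14188 = -26366/(-46262) + (578271/154126)/14188 = -26366*(-1/46262) + (578271/154126)*(1/14188) = 13183/23131 + 578271/2186739688 = 28841165293405/50581475723128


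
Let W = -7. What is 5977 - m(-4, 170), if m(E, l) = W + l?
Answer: 5814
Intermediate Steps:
m(E, l) = -7 + l
5977 - m(-4, 170) = 5977 - (-7 + 170) = 5977 - 1*163 = 5977 - 163 = 5814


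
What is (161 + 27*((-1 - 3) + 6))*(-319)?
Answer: -68585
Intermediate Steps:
(161 + 27*((-1 - 3) + 6))*(-319) = (161 + 27*(-4 + 6))*(-319) = (161 + 27*2)*(-319) = (161 + 54)*(-319) = 215*(-319) = -68585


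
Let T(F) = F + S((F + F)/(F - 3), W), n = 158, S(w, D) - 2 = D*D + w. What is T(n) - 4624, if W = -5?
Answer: -687729/155 ≈ -4437.0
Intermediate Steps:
S(w, D) = 2 + w + D² (S(w, D) = 2 + (D*D + w) = 2 + (D² + w) = 2 + (w + D²) = 2 + w + D²)
T(F) = 27 + F + 2*F/(-3 + F) (T(F) = F + (2 + (F + F)/(F - 3) + (-5)²) = F + (2 + (2*F)/(-3 + F) + 25) = F + (2 + 2*F/(-3 + F) + 25) = F + (27 + 2*F/(-3 + F)) = 27 + F + 2*F/(-3 + F))
T(n) - 4624 = (-81 + 158² + 26*158)/(-3 + 158) - 4624 = (-81 + 24964 + 4108)/155 - 4624 = (1/155)*28991 - 4624 = 28991/155 - 4624 = -687729/155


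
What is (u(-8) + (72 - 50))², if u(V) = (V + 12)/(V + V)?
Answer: 7569/16 ≈ 473.06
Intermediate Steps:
u(V) = (12 + V)/(2*V) (u(V) = (12 + V)/((2*V)) = (12 + V)*(1/(2*V)) = (12 + V)/(2*V))
(u(-8) + (72 - 50))² = ((½)*(12 - 8)/(-8) + (72 - 50))² = ((½)*(-⅛)*4 + 22)² = (-¼ + 22)² = (87/4)² = 7569/16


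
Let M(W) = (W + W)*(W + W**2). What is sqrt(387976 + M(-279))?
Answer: 2*I*sqrt(10722905) ≈ 6549.2*I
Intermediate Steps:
M(W) = 2*W*(W + W**2) (M(W) = (2*W)*(W + W**2) = 2*W*(W + W**2))
sqrt(387976 + M(-279)) = sqrt(387976 + 2*(-279)**2*(1 - 279)) = sqrt(387976 + 2*77841*(-278)) = sqrt(387976 - 43279596) = sqrt(-42891620) = 2*I*sqrt(10722905)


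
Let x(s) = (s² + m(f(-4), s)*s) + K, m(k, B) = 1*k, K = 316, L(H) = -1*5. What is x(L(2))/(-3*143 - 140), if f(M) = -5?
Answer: -366/569 ≈ -0.64323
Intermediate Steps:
L(H) = -5
m(k, B) = k
x(s) = 316 + s² - 5*s (x(s) = (s² - 5*s) + 316 = 316 + s² - 5*s)
x(L(2))/(-3*143 - 140) = (316 + (-5)² - 5*(-5))/(-3*143 - 140) = (316 + 25 + 25)/(-429 - 140) = 366/(-569) = 366*(-1/569) = -366/569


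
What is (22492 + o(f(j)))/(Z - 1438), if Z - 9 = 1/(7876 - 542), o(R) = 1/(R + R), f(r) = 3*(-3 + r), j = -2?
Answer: -2474341253/157204275 ≈ -15.740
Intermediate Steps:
f(r) = -9 + 3*r
o(R) = 1/(2*R)
Z = 66007/7334 (Z = 9 + 1/(7876 - 542) = 9 + 1/7334 = 66007/7334 ≈ 9.0001)
(22492 + o(f(j)))/(Z - 1438) = (22492 + 1/(2*(-9 + 3*(-2))))/(66007/7334 - 1438) = (22492 + 1/(2*(-9 - 6)))/(-10480285/7334) = (22492 + (½)/(-15))*(-7334/10480285) = (22492 + (½)*(-1/15))*(-7334/10480285) = (22492 - 1/30)*(-7334/10480285) = (674759/30)*(-7334/10480285) = -2474341253/157204275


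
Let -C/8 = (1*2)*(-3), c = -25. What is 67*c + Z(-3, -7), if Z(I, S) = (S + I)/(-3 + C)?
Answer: -15077/9 ≈ -1675.2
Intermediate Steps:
C = 48 (C = -8*1*2*(-3) = -16*(-3) = -8*(-6) = 48)
Z(I, S) = I/45 + S/45 (Z(I, S) = (S + I)/(-3 + 48) = (I + S)/45 = (I + S)*(1/45) = I/45 + S/45)
67*c + Z(-3, -7) = 67*(-25) + ((1/45)*(-3) + (1/45)*(-7)) = -1675 + (-1/15 - 7/45) = -1675 - 2/9 = -15077/9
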